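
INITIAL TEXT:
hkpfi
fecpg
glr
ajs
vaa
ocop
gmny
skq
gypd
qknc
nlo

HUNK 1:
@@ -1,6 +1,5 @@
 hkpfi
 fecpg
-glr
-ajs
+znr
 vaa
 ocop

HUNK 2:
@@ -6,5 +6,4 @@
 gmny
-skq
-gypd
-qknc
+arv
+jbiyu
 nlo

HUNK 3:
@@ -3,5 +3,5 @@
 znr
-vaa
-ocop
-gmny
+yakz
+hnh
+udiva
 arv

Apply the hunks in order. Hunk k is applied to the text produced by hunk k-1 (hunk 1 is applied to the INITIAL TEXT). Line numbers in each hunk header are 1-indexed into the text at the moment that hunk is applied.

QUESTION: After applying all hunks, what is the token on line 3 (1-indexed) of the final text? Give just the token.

Hunk 1: at line 1 remove [glr,ajs] add [znr] -> 10 lines: hkpfi fecpg znr vaa ocop gmny skq gypd qknc nlo
Hunk 2: at line 6 remove [skq,gypd,qknc] add [arv,jbiyu] -> 9 lines: hkpfi fecpg znr vaa ocop gmny arv jbiyu nlo
Hunk 3: at line 3 remove [vaa,ocop,gmny] add [yakz,hnh,udiva] -> 9 lines: hkpfi fecpg znr yakz hnh udiva arv jbiyu nlo
Final line 3: znr

Answer: znr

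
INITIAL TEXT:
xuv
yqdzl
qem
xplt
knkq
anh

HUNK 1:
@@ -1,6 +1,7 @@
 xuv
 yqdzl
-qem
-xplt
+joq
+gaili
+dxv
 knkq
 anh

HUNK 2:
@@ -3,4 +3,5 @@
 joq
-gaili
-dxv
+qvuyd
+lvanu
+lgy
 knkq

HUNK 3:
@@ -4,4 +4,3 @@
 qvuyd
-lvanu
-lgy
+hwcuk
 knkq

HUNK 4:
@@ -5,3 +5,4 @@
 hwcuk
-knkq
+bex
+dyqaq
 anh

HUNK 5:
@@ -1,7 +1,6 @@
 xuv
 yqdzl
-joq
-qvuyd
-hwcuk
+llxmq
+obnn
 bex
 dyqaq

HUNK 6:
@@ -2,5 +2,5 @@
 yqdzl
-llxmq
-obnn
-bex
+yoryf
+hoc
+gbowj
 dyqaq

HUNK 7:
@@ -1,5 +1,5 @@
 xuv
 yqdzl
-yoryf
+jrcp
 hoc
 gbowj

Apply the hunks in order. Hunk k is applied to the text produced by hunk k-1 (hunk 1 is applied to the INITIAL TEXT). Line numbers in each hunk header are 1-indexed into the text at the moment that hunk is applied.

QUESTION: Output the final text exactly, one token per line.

Hunk 1: at line 1 remove [qem,xplt] add [joq,gaili,dxv] -> 7 lines: xuv yqdzl joq gaili dxv knkq anh
Hunk 2: at line 3 remove [gaili,dxv] add [qvuyd,lvanu,lgy] -> 8 lines: xuv yqdzl joq qvuyd lvanu lgy knkq anh
Hunk 3: at line 4 remove [lvanu,lgy] add [hwcuk] -> 7 lines: xuv yqdzl joq qvuyd hwcuk knkq anh
Hunk 4: at line 5 remove [knkq] add [bex,dyqaq] -> 8 lines: xuv yqdzl joq qvuyd hwcuk bex dyqaq anh
Hunk 5: at line 1 remove [joq,qvuyd,hwcuk] add [llxmq,obnn] -> 7 lines: xuv yqdzl llxmq obnn bex dyqaq anh
Hunk 6: at line 2 remove [llxmq,obnn,bex] add [yoryf,hoc,gbowj] -> 7 lines: xuv yqdzl yoryf hoc gbowj dyqaq anh
Hunk 7: at line 1 remove [yoryf] add [jrcp] -> 7 lines: xuv yqdzl jrcp hoc gbowj dyqaq anh

Answer: xuv
yqdzl
jrcp
hoc
gbowj
dyqaq
anh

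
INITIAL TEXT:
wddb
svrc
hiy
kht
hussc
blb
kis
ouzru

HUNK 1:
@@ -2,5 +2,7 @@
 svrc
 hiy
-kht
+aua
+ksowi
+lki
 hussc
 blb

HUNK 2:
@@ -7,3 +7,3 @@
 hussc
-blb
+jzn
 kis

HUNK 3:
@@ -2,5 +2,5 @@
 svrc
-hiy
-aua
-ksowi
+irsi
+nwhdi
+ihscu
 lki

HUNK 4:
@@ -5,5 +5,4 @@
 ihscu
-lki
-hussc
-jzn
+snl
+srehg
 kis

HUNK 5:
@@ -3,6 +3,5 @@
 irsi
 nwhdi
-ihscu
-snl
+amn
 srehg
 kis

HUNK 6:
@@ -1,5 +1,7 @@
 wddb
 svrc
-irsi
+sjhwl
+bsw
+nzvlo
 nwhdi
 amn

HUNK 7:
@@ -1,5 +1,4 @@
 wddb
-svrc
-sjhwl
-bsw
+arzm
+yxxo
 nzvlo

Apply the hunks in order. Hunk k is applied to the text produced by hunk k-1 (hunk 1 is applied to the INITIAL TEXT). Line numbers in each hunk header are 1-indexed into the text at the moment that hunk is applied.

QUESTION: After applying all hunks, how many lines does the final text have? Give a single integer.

Hunk 1: at line 2 remove [kht] add [aua,ksowi,lki] -> 10 lines: wddb svrc hiy aua ksowi lki hussc blb kis ouzru
Hunk 2: at line 7 remove [blb] add [jzn] -> 10 lines: wddb svrc hiy aua ksowi lki hussc jzn kis ouzru
Hunk 3: at line 2 remove [hiy,aua,ksowi] add [irsi,nwhdi,ihscu] -> 10 lines: wddb svrc irsi nwhdi ihscu lki hussc jzn kis ouzru
Hunk 4: at line 5 remove [lki,hussc,jzn] add [snl,srehg] -> 9 lines: wddb svrc irsi nwhdi ihscu snl srehg kis ouzru
Hunk 5: at line 3 remove [ihscu,snl] add [amn] -> 8 lines: wddb svrc irsi nwhdi amn srehg kis ouzru
Hunk 6: at line 1 remove [irsi] add [sjhwl,bsw,nzvlo] -> 10 lines: wddb svrc sjhwl bsw nzvlo nwhdi amn srehg kis ouzru
Hunk 7: at line 1 remove [svrc,sjhwl,bsw] add [arzm,yxxo] -> 9 lines: wddb arzm yxxo nzvlo nwhdi amn srehg kis ouzru
Final line count: 9

Answer: 9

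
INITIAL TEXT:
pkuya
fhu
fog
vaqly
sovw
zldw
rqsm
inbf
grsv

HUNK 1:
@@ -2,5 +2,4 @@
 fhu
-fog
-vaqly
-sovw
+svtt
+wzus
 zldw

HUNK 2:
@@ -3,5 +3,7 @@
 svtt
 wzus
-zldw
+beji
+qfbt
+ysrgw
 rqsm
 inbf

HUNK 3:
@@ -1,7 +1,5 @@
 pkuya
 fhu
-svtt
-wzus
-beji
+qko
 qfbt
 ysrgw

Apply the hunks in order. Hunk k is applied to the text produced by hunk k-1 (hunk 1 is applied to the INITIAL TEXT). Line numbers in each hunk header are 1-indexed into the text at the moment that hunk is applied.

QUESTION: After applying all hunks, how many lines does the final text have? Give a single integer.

Answer: 8

Derivation:
Hunk 1: at line 2 remove [fog,vaqly,sovw] add [svtt,wzus] -> 8 lines: pkuya fhu svtt wzus zldw rqsm inbf grsv
Hunk 2: at line 3 remove [zldw] add [beji,qfbt,ysrgw] -> 10 lines: pkuya fhu svtt wzus beji qfbt ysrgw rqsm inbf grsv
Hunk 3: at line 1 remove [svtt,wzus,beji] add [qko] -> 8 lines: pkuya fhu qko qfbt ysrgw rqsm inbf grsv
Final line count: 8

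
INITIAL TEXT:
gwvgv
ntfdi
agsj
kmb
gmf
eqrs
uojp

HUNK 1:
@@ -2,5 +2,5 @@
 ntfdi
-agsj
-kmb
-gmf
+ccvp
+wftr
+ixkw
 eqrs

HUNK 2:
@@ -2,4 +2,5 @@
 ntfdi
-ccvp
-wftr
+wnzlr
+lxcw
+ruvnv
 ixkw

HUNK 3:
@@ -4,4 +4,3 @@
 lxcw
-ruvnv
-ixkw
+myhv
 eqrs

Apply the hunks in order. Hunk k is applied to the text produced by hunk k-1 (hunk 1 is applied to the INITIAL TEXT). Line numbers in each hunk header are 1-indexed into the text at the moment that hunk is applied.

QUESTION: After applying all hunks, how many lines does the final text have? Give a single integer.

Answer: 7

Derivation:
Hunk 1: at line 2 remove [agsj,kmb,gmf] add [ccvp,wftr,ixkw] -> 7 lines: gwvgv ntfdi ccvp wftr ixkw eqrs uojp
Hunk 2: at line 2 remove [ccvp,wftr] add [wnzlr,lxcw,ruvnv] -> 8 lines: gwvgv ntfdi wnzlr lxcw ruvnv ixkw eqrs uojp
Hunk 3: at line 4 remove [ruvnv,ixkw] add [myhv] -> 7 lines: gwvgv ntfdi wnzlr lxcw myhv eqrs uojp
Final line count: 7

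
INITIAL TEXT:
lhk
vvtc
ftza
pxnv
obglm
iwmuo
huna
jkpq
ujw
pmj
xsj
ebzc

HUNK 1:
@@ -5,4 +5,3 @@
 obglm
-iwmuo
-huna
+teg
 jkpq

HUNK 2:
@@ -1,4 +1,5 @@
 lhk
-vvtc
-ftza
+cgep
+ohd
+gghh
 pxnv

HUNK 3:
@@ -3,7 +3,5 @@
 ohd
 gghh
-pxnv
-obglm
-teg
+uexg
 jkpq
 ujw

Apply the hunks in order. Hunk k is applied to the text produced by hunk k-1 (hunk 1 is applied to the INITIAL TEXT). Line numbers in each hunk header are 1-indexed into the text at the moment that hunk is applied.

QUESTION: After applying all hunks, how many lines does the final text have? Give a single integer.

Hunk 1: at line 5 remove [iwmuo,huna] add [teg] -> 11 lines: lhk vvtc ftza pxnv obglm teg jkpq ujw pmj xsj ebzc
Hunk 2: at line 1 remove [vvtc,ftza] add [cgep,ohd,gghh] -> 12 lines: lhk cgep ohd gghh pxnv obglm teg jkpq ujw pmj xsj ebzc
Hunk 3: at line 3 remove [pxnv,obglm,teg] add [uexg] -> 10 lines: lhk cgep ohd gghh uexg jkpq ujw pmj xsj ebzc
Final line count: 10

Answer: 10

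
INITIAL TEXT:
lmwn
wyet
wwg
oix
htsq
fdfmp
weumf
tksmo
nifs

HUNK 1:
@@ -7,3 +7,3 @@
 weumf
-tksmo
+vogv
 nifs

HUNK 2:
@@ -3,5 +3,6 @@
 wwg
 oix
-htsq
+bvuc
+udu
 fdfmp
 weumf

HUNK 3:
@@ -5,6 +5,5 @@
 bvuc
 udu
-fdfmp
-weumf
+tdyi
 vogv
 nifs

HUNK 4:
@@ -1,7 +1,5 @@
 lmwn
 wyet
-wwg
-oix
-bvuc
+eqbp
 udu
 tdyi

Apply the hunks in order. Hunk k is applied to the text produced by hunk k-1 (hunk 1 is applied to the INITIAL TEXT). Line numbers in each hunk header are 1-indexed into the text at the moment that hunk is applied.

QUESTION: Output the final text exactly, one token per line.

Answer: lmwn
wyet
eqbp
udu
tdyi
vogv
nifs

Derivation:
Hunk 1: at line 7 remove [tksmo] add [vogv] -> 9 lines: lmwn wyet wwg oix htsq fdfmp weumf vogv nifs
Hunk 2: at line 3 remove [htsq] add [bvuc,udu] -> 10 lines: lmwn wyet wwg oix bvuc udu fdfmp weumf vogv nifs
Hunk 3: at line 5 remove [fdfmp,weumf] add [tdyi] -> 9 lines: lmwn wyet wwg oix bvuc udu tdyi vogv nifs
Hunk 4: at line 1 remove [wwg,oix,bvuc] add [eqbp] -> 7 lines: lmwn wyet eqbp udu tdyi vogv nifs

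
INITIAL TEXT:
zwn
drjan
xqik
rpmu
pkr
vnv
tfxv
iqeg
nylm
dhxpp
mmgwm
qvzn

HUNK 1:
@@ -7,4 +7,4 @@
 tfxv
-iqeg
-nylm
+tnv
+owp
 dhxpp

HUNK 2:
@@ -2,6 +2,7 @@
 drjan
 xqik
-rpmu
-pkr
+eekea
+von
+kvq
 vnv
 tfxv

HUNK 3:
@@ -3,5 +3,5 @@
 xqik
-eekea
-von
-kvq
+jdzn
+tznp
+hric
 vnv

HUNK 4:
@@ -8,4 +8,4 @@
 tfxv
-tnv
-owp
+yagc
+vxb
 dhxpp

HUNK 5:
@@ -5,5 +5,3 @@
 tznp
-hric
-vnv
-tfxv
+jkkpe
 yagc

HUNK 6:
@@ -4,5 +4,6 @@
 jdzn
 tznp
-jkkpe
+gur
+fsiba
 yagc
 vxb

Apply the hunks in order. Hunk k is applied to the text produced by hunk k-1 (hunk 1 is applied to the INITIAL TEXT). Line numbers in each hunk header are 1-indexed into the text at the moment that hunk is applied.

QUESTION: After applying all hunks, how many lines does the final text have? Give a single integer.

Answer: 12

Derivation:
Hunk 1: at line 7 remove [iqeg,nylm] add [tnv,owp] -> 12 lines: zwn drjan xqik rpmu pkr vnv tfxv tnv owp dhxpp mmgwm qvzn
Hunk 2: at line 2 remove [rpmu,pkr] add [eekea,von,kvq] -> 13 lines: zwn drjan xqik eekea von kvq vnv tfxv tnv owp dhxpp mmgwm qvzn
Hunk 3: at line 3 remove [eekea,von,kvq] add [jdzn,tznp,hric] -> 13 lines: zwn drjan xqik jdzn tznp hric vnv tfxv tnv owp dhxpp mmgwm qvzn
Hunk 4: at line 8 remove [tnv,owp] add [yagc,vxb] -> 13 lines: zwn drjan xqik jdzn tznp hric vnv tfxv yagc vxb dhxpp mmgwm qvzn
Hunk 5: at line 5 remove [hric,vnv,tfxv] add [jkkpe] -> 11 lines: zwn drjan xqik jdzn tznp jkkpe yagc vxb dhxpp mmgwm qvzn
Hunk 6: at line 4 remove [jkkpe] add [gur,fsiba] -> 12 lines: zwn drjan xqik jdzn tznp gur fsiba yagc vxb dhxpp mmgwm qvzn
Final line count: 12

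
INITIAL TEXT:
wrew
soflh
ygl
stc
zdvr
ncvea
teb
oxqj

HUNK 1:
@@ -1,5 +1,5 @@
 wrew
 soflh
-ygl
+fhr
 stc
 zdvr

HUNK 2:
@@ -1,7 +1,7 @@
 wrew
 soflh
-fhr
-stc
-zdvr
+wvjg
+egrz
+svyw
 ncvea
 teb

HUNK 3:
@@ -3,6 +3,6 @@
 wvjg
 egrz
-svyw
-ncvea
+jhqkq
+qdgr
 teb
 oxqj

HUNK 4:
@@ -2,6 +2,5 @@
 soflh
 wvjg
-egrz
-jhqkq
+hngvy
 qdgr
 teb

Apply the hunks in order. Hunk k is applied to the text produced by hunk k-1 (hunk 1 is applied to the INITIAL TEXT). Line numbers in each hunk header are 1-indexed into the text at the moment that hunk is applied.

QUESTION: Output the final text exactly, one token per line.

Hunk 1: at line 1 remove [ygl] add [fhr] -> 8 lines: wrew soflh fhr stc zdvr ncvea teb oxqj
Hunk 2: at line 1 remove [fhr,stc,zdvr] add [wvjg,egrz,svyw] -> 8 lines: wrew soflh wvjg egrz svyw ncvea teb oxqj
Hunk 3: at line 3 remove [svyw,ncvea] add [jhqkq,qdgr] -> 8 lines: wrew soflh wvjg egrz jhqkq qdgr teb oxqj
Hunk 4: at line 2 remove [egrz,jhqkq] add [hngvy] -> 7 lines: wrew soflh wvjg hngvy qdgr teb oxqj

Answer: wrew
soflh
wvjg
hngvy
qdgr
teb
oxqj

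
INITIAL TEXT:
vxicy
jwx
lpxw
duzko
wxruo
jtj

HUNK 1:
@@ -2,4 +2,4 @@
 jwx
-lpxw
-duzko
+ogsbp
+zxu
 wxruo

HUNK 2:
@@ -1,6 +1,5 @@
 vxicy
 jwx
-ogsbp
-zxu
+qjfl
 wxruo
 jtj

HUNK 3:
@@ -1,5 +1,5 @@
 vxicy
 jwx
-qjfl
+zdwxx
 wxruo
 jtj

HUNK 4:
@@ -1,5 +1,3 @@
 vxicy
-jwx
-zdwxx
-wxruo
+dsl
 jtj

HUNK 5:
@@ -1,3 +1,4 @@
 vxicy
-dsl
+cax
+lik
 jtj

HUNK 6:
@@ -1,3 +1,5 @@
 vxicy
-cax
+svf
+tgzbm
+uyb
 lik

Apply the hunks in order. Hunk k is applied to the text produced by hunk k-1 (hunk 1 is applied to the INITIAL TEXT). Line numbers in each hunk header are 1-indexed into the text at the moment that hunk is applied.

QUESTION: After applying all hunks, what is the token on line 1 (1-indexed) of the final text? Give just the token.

Answer: vxicy

Derivation:
Hunk 1: at line 2 remove [lpxw,duzko] add [ogsbp,zxu] -> 6 lines: vxicy jwx ogsbp zxu wxruo jtj
Hunk 2: at line 1 remove [ogsbp,zxu] add [qjfl] -> 5 lines: vxicy jwx qjfl wxruo jtj
Hunk 3: at line 1 remove [qjfl] add [zdwxx] -> 5 lines: vxicy jwx zdwxx wxruo jtj
Hunk 4: at line 1 remove [jwx,zdwxx,wxruo] add [dsl] -> 3 lines: vxicy dsl jtj
Hunk 5: at line 1 remove [dsl] add [cax,lik] -> 4 lines: vxicy cax lik jtj
Hunk 6: at line 1 remove [cax] add [svf,tgzbm,uyb] -> 6 lines: vxicy svf tgzbm uyb lik jtj
Final line 1: vxicy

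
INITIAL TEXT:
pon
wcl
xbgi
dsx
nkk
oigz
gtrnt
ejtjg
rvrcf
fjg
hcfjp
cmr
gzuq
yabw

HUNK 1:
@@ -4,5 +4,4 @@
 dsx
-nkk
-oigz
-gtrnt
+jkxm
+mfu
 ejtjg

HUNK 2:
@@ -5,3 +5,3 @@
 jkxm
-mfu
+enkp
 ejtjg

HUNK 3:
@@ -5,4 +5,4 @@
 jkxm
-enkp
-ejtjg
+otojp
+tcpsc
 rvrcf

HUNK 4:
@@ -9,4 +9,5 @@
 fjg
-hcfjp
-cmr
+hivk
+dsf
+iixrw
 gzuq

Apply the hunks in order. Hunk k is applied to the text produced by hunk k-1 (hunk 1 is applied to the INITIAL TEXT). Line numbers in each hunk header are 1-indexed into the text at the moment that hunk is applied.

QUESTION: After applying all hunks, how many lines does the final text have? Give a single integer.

Hunk 1: at line 4 remove [nkk,oigz,gtrnt] add [jkxm,mfu] -> 13 lines: pon wcl xbgi dsx jkxm mfu ejtjg rvrcf fjg hcfjp cmr gzuq yabw
Hunk 2: at line 5 remove [mfu] add [enkp] -> 13 lines: pon wcl xbgi dsx jkxm enkp ejtjg rvrcf fjg hcfjp cmr gzuq yabw
Hunk 3: at line 5 remove [enkp,ejtjg] add [otojp,tcpsc] -> 13 lines: pon wcl xbgi dsx jkxm otojp tcpsc rvrcf fjg hcfjp cmr gzuq yabw
Hunk 4: at line 9 remove [hcfjp,cmr] add [hivk,dsf,iixrw] -> 14 lines: pon wcl xbgi dsx jkxm otojp tcpsc rvrcf fjg hivk dsf iixrw gzuq yabw
Final line count: 14

Answer: 14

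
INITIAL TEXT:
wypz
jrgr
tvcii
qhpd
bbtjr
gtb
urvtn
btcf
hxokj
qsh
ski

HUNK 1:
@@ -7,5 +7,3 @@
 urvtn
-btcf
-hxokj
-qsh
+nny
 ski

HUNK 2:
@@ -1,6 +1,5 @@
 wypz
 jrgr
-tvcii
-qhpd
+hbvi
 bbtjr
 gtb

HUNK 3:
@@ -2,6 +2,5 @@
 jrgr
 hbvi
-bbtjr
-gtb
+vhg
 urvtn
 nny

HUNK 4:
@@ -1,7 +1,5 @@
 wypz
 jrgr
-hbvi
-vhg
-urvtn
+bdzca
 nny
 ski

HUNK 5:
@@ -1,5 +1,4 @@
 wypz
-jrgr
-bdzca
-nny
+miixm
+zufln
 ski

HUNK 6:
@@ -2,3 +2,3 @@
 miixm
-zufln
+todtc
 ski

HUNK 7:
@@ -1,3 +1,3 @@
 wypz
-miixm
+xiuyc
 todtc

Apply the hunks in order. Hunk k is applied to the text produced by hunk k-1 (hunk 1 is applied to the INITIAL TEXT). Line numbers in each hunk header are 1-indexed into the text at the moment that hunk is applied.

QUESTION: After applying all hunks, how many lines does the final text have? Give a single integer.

Hunk 1: at line 7 remove [btcf,hxokj,qsh] add [nny] -> 9 lines: wypz jrgr tvcii qhpd bbtjr gtb urvtn nny ski
Hunk 2: at line 1 remove [tvcii,qhpd] add [hbvi] -> 8 lines: wypz jrgr hbvi bbtjr gtb urvtn nny ski
Hunk 3: at line 2 remove [bbtjr,gtb] add [vhg] -> 7 lines: wypz jrgr hbvi vhg urvtn nny ski
Hunk 4: at line 1 remove [hbvi,vhg,urvtn] add [bdzca] -> 5 lines: wypz jrgr bdzca nny ski
Hunk 5: at line 1 remove [jrgr,bdzca,nny] add [miixm,zufln] -> 4 lines: wypz miixm zufln ski
Hunk 6: at line 2 remove [zufln] add [todtc] -> 4 lines: wypz miixm todtc ski
Hunk 7: at line 1 remove [miixm] add [xiuyc] -> 4 lines: wypz xiuyc todtc ski
Final line count: 4

Answer: 4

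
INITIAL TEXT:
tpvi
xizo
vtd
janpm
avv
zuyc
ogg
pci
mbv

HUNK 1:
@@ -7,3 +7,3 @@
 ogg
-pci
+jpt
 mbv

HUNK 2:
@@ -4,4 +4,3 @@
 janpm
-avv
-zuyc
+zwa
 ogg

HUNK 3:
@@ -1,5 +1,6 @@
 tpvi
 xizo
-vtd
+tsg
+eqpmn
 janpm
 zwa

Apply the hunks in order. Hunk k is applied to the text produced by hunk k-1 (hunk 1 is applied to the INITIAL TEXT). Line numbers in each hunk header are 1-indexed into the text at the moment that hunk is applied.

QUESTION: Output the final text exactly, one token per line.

Hunk 1: at line 7 remove [pci] add [jpt] -> 9 lines: tpvi xizo vtd janpm avv zuyc ogg jpt mbv
Hunk 2: at line 4 remove [avv,zuyc] add [zwa] -> 8 lines: tpvi xizo vtd janpm zwa ogg jpt mbv
Hunk 3: at line 1 remove [vtd] add [tsg,eqpmn] -> 9 lines: tpvi xizo tsg eqpmn janpm zwa ogg jpt mbv

Answer: tpvi
xizo
tsg
eqpmn
janpm
zwa
ogg
jpt
mbv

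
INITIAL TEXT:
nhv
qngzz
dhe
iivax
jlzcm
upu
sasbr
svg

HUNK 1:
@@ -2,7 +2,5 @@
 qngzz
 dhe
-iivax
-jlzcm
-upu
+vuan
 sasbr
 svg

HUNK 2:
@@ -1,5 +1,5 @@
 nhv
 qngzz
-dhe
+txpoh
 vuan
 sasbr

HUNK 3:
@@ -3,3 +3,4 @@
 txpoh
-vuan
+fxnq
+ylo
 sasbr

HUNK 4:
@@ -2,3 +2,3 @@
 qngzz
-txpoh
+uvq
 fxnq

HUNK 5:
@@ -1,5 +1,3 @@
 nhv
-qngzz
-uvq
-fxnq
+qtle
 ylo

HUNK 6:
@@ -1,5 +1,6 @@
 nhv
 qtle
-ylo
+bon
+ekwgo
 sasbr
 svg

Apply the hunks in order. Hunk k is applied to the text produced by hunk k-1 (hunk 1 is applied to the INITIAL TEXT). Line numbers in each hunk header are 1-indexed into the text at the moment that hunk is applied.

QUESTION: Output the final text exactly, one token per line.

Answer: nhv
qtle
bon
ekwgo
sasbr
svg

Derivation:
Hunk 1: at line 2 remove [iivax,jlzcm,upu] add [vuan] -> 6 lines: nhv qngzz dhe vuan sasbr svg
Hunk 2: at line 1 remove [dhe] add [txpoh] -> 6 lines: nhv qngzz txpoh vuan sasbr svg
Hunk 3: at line 3 remove [vuan] add [fxnq,ylo] -> 7 lines: nhv qngzz txpoh fxnq ylo sasbr svg
Hunk 4: at line 2 remove [txpoh] add [uvq] -> 7 lines: nhv qngzz uvq fxnq ylo sasbr svg
Hunk 5: at line 1 remove [qngzz,uvq,fxnq] add [qtle] -> 5 lines: nhv qtle ylo sasbr svg
Hunk 6: at line 1 remove [ylo] add [bon,ekwgo] -> 6 lines: nhv qtle bon ekwgo sasbr svg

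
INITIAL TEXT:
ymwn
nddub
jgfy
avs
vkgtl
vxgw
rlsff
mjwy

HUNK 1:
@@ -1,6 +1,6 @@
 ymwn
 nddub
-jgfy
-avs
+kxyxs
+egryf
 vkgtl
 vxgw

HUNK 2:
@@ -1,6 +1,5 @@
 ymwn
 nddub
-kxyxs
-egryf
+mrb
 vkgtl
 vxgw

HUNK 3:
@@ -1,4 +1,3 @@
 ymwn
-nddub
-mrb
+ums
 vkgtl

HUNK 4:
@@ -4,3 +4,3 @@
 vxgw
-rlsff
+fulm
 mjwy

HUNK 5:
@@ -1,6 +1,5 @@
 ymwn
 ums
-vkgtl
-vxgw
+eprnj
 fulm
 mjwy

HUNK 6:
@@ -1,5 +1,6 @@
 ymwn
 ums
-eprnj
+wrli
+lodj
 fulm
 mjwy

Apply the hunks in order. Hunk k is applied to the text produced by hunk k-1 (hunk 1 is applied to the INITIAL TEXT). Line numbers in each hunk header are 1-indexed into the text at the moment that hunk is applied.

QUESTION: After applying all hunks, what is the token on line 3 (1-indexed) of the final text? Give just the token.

Answer: wrli

Derivation:
Hunk 1: at line 1 remove [jgfy,avs] add [kxyxs,egryf] -> 8 lines: ymwn nddub kxyxs egryf vkgtl vxgw rlsff mjwy
Hunk 2: at line 1 remove [kxyxs,egryf] add [mrb] -> 7 lines: ymwn nddub mrb vkgtl vxgw rlsff mjwy
Hunk 3: at line 1 remove [nddub,mrb] add [ums] -> 6 lines: ymwn ums vkgtl vxgw rlsff mjwy
Hunk 4: at line 4 remove [rlsff] add [fulm] -> 6 lines: ymwn ums vkgtl vxgw fulm mjwy
Hunk 5: at line 1 remove [vkgtl,vxgw] add [eprnj] -> 5 lines: ymwn ums eprnj fulm mjwy
Hunk 6: at line 1 remove [eprnj] add [wrli,lodj] -> 6 lines: ymwn ums wrli lodj fulm mjwy
Final line 3: wrli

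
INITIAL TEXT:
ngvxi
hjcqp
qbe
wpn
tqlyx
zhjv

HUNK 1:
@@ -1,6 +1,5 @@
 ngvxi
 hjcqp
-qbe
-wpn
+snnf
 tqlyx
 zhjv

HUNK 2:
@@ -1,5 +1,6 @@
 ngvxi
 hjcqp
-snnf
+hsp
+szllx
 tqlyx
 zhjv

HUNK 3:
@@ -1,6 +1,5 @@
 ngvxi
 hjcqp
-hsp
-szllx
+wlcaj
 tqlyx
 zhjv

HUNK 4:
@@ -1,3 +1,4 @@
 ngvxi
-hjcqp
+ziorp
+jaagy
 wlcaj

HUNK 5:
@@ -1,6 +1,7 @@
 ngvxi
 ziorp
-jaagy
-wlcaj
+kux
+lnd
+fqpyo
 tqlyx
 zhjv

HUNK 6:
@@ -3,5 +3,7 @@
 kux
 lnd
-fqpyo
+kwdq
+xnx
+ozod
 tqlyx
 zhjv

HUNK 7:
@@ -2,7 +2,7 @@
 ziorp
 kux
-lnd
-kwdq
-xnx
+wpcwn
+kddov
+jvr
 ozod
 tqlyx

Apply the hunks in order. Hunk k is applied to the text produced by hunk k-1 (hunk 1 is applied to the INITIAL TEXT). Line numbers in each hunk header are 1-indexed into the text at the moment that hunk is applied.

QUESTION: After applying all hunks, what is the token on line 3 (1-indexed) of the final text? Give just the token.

Answer: kux

Derivation:
Hunk 1: at line 1 remove [qbe,wpn] add [snnf] -> 5 lines: ngvxi hjcqp snnf tqlyx zhjv
Hunk 2: at line 1 remove [snnf] add [hsp,szllx] -> 6 lines: ngvxi hjcqp hsp szllx tqlyx zhjv
Hunk 3: at line 1 remove [hsp,szllx] add [wlcaj] -> 5 lines: ngvxi hjcqp wlcaj tqlyx zhjv
Hunk 4: at line 1 remove [hjcqp] add [ziorp,jaagy] -> 6 lines: ngvxi ziorp jaagy wlcaj tqlyx zhjv
Hunk 5: at line 1 remove [jaagy,wlcaj] add [kux,lnd,fqpyo] -> 7 lines: ngvxi ziorp kux lnd fqpyo tqlyx zhjv
Hunk 6: at line 3 remove [fqpyo] add [kwdq,xnx,ozod] -> 9 lines: ngvxi ziorp kux lnd kwdq xnx ozod tqlyx zhjv
Hunk 7: at line 2 remove [lnd,kwdq,xnx] add [wpcwn,kddov,jvr] -> 9 lines: ngvxi ziorp kux wpcwn kddov jvr ozod tqlyx zhjv
Final line 3: kux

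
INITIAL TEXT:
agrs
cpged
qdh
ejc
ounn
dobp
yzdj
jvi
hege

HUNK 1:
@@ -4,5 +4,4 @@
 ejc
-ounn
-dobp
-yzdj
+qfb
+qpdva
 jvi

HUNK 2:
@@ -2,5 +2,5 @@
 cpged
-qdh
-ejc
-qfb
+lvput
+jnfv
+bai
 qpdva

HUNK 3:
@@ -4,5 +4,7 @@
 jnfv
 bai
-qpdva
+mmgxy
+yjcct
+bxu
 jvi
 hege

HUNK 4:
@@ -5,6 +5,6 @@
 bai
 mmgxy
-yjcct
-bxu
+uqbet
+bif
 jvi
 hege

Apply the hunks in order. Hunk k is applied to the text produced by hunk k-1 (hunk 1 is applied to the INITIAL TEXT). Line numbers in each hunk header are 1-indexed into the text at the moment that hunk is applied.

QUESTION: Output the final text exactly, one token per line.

Hunk 1: at line 4 remove [ounn,dobp,yzdj] add [qfb,qpdva] -> 8 lines: agrs cpged qdh ejc qfb qpdva jvi hege
Hunk 2: at line 2 remove [qdh,ejc,qfb] add [lvput,jnfv,bai] -> 8 lines: agrs cpged lvput jnfv bai qpdva jvi hege
Hunk 3: at line 4 remove [qpdva] add [mmgxy,yjcct,bxu] -> 10 lines: agrs cpged lvput jnfv bai mmgxy yjcct bxu jvi hege
Hunk 4: at line 5 remove [yjcct,bxu] add [uqbet,bif] -> 10 lines: agrs cpged lvput jnfv bai mmgxy uqbet bif jvi hege

Answer: agrs
cpged
lvput
jnfv
bai
mmgxy
uqbet
bif
jvi
hege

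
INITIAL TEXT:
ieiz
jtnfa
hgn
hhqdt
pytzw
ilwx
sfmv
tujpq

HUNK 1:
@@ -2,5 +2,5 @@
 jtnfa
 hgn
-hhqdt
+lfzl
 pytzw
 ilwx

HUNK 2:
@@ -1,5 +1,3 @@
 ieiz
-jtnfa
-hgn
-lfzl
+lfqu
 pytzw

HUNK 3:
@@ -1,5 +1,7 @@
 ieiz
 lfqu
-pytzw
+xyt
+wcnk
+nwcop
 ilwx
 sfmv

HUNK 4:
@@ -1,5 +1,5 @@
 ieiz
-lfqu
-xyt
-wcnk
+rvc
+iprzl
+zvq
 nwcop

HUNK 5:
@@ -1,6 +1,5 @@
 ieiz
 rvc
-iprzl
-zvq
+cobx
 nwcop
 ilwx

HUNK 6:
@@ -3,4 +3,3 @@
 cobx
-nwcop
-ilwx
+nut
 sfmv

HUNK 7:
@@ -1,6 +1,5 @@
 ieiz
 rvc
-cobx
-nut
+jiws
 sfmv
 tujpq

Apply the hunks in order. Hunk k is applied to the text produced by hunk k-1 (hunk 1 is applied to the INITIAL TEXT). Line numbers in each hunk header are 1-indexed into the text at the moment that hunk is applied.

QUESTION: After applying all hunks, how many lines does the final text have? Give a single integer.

Hunk 1: at line 2 remove [hhqdt] add [lfzl] -> 8 lines: ieiz jtnfa hgn lfzl pytzw ilwx sfmv tujpq
Hunk 2: at line 1 remove [jtnfa,hgn,lfzl] add [lfqu] -> 6 lines: ieiz lfqu pytzw ilwx sfmv tujpq
Hunk 3: at line 1 remove [pytzw] add [xyt,wcnk,nwcop] -> 8 lines: ieiz lfqu xyt wcnk nwcop ilwx sfmv tujpq
Hunk 4: at line 1 remove [lfqu,xyt,wcnk] add [rvc,iprzl,zvq] -> 8 lines: ieiz rvc iprzl zvq nwcop ilwx sfmv tujpq
Hunk 5: at line 1 remove [iprzl,zvq] add [cobx] -> 7 lines: ieiz rvc cobx nwcop ilwx sfmv tujpq
Hunk 6: at line 3 remove [nwcop,ilwx] add [nut] -> 6 lines: ieiz rvc cobx nut sfmv tujpq
Hunk 7: at line 1 remove [cobx,nut] add [jiws] -> 5 lines: ieiz rvc jiws sfmv tujpq
Final line count: 5

Answer: 5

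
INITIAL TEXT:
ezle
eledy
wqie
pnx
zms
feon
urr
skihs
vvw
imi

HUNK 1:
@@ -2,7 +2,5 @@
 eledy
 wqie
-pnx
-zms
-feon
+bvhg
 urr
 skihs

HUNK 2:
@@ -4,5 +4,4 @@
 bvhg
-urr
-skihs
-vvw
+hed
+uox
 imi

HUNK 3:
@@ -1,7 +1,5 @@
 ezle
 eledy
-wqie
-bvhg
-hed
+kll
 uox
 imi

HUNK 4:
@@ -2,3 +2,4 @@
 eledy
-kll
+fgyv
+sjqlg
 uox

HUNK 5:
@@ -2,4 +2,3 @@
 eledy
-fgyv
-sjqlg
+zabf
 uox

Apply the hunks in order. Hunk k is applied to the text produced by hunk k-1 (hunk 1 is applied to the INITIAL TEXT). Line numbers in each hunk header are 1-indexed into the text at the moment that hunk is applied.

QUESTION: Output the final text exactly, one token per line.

Hunk 1: at line 2 remove [pnx,zms,feon] add [bvhg] -> 8 lines: ezle eledy wqie bvhg urr skihs vvw imi
Hunk 2: at line 4 remove [urr,skihs,vvw] add [hed,uox] -> 7 lines: ezle eledy wqie bvhg hed uox imi
Hunk 3: at line 1 remove [wqie,bvhg,hed] add [kll] -> 5 lines: ezle eledy kll uox imi
Hunk 4: at line 2 remove [kll] add [fgyv,sjqlg] -> 6 lines: ezle eledy fgyv sjqlg uox imi
Hunk 5: at line 2 remove [fgyv,sjqlg] add [zabf] -> 5 lines: ezle eledy zabf uox imi

Answer: ezle
eledy
zabf
uox
imi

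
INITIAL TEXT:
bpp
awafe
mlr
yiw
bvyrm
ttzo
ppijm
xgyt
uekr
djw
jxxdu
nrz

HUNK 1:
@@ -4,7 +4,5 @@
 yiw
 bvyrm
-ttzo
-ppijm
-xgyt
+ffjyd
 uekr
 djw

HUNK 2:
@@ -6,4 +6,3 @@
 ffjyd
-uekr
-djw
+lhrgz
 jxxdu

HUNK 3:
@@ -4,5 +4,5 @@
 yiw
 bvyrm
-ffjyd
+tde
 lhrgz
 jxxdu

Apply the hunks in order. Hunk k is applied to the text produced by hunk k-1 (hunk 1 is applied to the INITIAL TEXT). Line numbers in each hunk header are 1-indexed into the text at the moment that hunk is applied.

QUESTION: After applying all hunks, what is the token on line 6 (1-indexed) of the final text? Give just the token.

Hunk 1: at line 4 remove [ttzo,ppijm,xgyt] add [ffjyd] -> 10 lines: bpp awafe mlr yiw bvyrm ffjyd uekr djw jxxdu nrz
Hunk 2: at line 6 remove [uekr,djw] add [lhrgz] -> 9 lines: bpp awafe mlr yiw bvyrm ffjyd lhrgz jxxdu nrz
Hunk 3: at line 4 remove [ffjyd] add [tde] -> 9 lines: bpp awafe mlr yiw bvyrm tde lhrgz jxxdu nrz
Final line 6: tde

Answer: tde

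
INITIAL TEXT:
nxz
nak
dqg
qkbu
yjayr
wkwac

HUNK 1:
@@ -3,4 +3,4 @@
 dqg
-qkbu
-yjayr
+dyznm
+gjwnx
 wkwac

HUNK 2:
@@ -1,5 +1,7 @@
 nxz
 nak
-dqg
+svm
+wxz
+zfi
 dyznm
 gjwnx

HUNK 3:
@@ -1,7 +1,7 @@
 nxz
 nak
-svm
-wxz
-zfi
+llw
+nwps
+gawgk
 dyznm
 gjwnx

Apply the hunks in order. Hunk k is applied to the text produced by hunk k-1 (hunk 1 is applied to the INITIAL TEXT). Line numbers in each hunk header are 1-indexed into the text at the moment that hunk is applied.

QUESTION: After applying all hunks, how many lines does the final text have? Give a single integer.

Hunk 1: at line 3 remove [qkbu,yjayr] add [dyznm,gjwnx] -> 6 lines: nxz nak dqg dyznm gjwnx wkwac
Hunk 2: at line 1 remove [dqg] add [svm,wxz,zfi] -> 8 lines: nxz nak svm wxz zfi dyznm gjwnx wkwac
Hunk 3: at line 1 remove [svm,wxz,zfi] add [llw,nwps,gawgk] -> 8 lines: nxz nak llw nwps gawgk dyznm gjwnx wkwac
Final line count: 8

Answer: 8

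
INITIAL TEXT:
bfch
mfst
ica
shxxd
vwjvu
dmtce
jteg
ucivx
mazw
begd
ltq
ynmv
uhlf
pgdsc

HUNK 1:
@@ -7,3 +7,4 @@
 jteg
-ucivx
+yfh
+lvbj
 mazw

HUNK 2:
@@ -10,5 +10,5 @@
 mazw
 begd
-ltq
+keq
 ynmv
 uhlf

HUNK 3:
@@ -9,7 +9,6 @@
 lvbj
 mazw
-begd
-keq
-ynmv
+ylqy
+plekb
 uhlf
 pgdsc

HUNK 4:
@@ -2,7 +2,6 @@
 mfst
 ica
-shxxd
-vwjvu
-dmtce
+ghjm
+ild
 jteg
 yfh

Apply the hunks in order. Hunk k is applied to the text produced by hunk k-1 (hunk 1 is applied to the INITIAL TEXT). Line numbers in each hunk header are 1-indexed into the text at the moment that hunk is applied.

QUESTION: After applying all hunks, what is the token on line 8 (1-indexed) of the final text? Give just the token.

Answer: lvbj

Derivation:
Hunk 1: at line 7 remove [ucivx] add [yfh,lvbj] -> 15 lines: bfch mfst ica shxxd vwjvu dmtce jteg yfh lvbj mazw begd ltq ynmv uhlf pgdsc
Hunk 2: at line 10 remove [ltq] add [keq] -> 15 lines: bfch mfst ica shxxd vwjvu dmtce jteg yfh lvbj mazw begd keq ynmv uhlf pgdsc
Hunk 3: at line 9 remove [begd,keq,ynmv] add [ylqy,plekb] -> 14 lines: bfch mfst ica shxxd vwjvu dmtce jteg yfh lvbj mazw ylqy plekb uhlf pgdsc
Hunk 4: at line 2 remove [shxxd,vwjvu,dmtce] add [ghjm,ild] -> 13 lines: bfch mfst ica ghjm ild jteg yfh lvbj mazw ylqy plekb uhlf pgdsc
Final line 8: lvbj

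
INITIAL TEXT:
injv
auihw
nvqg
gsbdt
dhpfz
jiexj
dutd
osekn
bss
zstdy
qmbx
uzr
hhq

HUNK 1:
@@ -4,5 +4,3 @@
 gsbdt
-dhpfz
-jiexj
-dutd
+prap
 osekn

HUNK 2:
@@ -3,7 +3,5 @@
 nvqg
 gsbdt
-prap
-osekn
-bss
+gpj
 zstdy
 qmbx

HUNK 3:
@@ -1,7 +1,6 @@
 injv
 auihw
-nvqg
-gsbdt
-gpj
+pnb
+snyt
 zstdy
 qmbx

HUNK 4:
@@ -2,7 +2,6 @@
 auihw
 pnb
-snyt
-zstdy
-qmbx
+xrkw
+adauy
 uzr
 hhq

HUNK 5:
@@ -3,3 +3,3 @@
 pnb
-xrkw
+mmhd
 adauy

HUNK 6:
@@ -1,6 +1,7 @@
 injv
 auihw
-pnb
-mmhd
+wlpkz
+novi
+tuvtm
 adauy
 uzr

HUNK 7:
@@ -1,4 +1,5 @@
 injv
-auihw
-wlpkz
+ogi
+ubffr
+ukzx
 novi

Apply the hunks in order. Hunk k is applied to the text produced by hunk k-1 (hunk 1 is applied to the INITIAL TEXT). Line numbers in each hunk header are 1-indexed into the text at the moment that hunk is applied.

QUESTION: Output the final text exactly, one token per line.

Answer: injv
ogi
ubffr
ukzx
novi
tuvtm
adauy
uzr
hhq

Derivation:
Hunk 1: at line 4 remove [dhpfz,jiexj,dutd] add [prap] -> 11 lines: injv auihw nvqg gsbdt prap osekn bss zstdy qmbx uzr hhq
Hunk 2: at line 3 remove [prap,osekn,bss] add [gpj] -> 9 lines: injv auihw nvqg gsbdt gpj zstdy qmbx uzr hhq
Hunk 3: at line 1 remove [nvqg,gsbdt,gpj] add [pnb,snyt] -> 8 lines: injv auihw pnb snyt zstdy qmbx uzr hhq
Hunk 4: at line 2 remove [snyt,zstdy,qmbx] add [xrkw,adauy] -> 7 lines: injv auihw pnb xrkw adauy uzr hhq
Hunk 5: at line 3 remove [xrkw] add [mmhd] -> 7 lines: injv auihw pnb mmhd adauy uzr hhq
Hunk 6: at line 1 remove [pnb,mmhd] add [wlpkz,novi,tuvtm] -> 8 lines: injv auihw wlpkz novi tuvtm adauy uzr hhq
Hunk 7: at line 1 remove [auihw,wlpkz] add [ogi,ubffr,ukzx] -> 9 lines: injv ogi ubffr ukzx novi tuvtm adauy uzr hhq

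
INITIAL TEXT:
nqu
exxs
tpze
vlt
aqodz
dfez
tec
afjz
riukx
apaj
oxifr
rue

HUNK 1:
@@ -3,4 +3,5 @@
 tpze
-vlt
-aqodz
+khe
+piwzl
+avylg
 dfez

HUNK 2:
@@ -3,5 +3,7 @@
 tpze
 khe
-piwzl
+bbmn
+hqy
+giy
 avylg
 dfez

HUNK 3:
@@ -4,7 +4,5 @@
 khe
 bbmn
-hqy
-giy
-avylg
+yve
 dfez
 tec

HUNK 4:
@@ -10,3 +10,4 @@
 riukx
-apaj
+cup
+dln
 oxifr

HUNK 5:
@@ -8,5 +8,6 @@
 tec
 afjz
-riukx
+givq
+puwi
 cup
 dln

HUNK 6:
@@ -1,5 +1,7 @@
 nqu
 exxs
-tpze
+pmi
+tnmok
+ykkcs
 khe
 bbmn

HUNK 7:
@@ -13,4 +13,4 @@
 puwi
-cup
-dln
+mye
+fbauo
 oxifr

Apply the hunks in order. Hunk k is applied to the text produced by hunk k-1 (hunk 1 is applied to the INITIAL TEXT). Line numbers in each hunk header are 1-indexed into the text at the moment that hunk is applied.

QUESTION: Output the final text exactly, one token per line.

Hunk 1: at line 3 remove [vlt,aqodz] add [khe,piwzl,avylg] -> 13 lines: nqu exxs tpze khe piwzl avylg dfez tec afjz riukx apaj oxifr rue
Hunk 2: at line 3 remove [piwzl] add [bbmn,hqy,giy] -> 15 lines: nqu exxs tpze khe bbmn hqy giy avylg dfez tec afjz riukx apaj oxifr rue
Hunk 3: at line 4 remove [hqy,giy,avylg] add [yve] -> 13 lines: nqu exxs tpze khe bbmn yve dfez tec afjz riukx apaj oxifr rue
Hunk 4: at line 10 remove [apaj] add [cup,dln] -> 14 lines: nqu exxs tpze khe bbmn yve dfez tec afjz riukx cup dln oxifr rue
Hunk 5: at line 8 remove [riukx] add [givq,puwi] -> 15 lines: nqu exxs tpze khe bbmn yve dfez tec afjz givq puwi cup dln oxifr rue
Hunk 6: at line 1 remove [tpze] add [pmi,tnmok,ykkcs] -> 17 lines: nqu exxs pmi tnmok ykkcs khe bbmn yve dfez tec afjz givq puwi cup dln oxifr rue
Hunk 7: at line 13 remove [cup,dln] add [mye,fbauo] -> 17 lines: nqu exxs pmi tnmok ykkcs khe bbmn yve dfez tec afjz givq puwi mye fbauo oxifr rue

Answer: nqu
exxs
pmi
tnmok
ykkcs
khe
bbmn
yve
dfez
tec
afjz
givq
puwi
mye
fbauo
oxifr
rue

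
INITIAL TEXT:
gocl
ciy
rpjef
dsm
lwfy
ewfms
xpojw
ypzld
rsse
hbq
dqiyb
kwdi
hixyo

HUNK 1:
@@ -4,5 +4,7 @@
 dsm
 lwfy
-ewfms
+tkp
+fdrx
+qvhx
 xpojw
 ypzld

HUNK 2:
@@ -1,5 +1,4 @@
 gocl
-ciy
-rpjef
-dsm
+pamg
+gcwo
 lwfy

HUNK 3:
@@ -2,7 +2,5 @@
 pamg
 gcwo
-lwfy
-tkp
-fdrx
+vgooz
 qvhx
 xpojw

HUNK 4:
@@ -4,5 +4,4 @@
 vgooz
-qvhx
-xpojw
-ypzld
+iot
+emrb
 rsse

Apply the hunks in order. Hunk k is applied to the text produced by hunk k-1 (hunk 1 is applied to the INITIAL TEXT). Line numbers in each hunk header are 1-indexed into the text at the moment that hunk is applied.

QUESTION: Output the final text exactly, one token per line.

Hunk 1: at line 4 remove [ewfms] add [tkp,fdrx,qvhx] -> 15 lines: gocl ciy rpjef dsm lwfy tkp fdrx qvhx xpojw ypzld rsse hbq dqiyb kwdi hixyo
Hunk 2: at line 1 remove [ciy,rpjef,dsm] add [pamg,gcwo] -> 14 lines: gocl pamg gcwo lwfy tkp fdrx qvhx xpojw ypzld rsse hbq dqiyb kwdi hixyo
Hunk 3: at line 2 remove [lwfy,tkp,fdrx] add [vgooz] -> 12 lines: gocl pamg gcwo vgooz qvhx xpojw ypzld rsse hbq dqiyb kwdi hixyo
Hunk 4: at line 4 remove [qvhx,xpojw,ypzld] add [iot,emrb] -> 11 lines: gocl pamg gcwo vgooz iot emrb rsse hbq dqiyb kwdi hixyo

Answer: gocl
pamg
gcwo
vgooz
iot
emrb
rsse
hbq
dqiyb
kwdi
hixyo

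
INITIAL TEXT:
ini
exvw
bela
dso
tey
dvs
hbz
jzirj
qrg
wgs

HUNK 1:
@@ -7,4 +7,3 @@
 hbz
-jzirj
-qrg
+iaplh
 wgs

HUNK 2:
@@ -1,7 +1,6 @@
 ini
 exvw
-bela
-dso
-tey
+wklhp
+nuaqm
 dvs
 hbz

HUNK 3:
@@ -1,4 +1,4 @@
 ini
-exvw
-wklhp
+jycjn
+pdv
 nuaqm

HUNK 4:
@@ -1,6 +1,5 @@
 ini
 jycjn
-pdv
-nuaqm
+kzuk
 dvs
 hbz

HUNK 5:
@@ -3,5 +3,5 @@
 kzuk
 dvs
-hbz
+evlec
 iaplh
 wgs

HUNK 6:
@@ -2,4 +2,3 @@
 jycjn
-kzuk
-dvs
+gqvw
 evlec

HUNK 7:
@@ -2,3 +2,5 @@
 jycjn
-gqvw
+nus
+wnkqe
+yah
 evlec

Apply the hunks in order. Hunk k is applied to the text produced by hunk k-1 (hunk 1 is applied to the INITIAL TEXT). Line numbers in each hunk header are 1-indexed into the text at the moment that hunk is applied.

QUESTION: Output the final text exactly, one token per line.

Answer: ini
jycjn
nus
wnkqe
yah
evlec
iaplh
wgs

Derivation:
Hunk 1: at line 7 remove [jzirj,qrg] add [iaplh] -> 9 lines: ini exvw bela dso tey dvs hbz iaplh wgs
Hunk 2: at line 1 remove [bela,dso,tey] add [wklhp,nuaqm] -> 8 lines: ini exvw wklhp nuaqm dvs hbz iaplh wgs
Hunk 3: at line 1 remove [exvw,wklhp] add [jycjn,pdv] -> 8 lines: ini jycjn pdv nuaqm dvs hbz iaplh wgs
Hunk 4: at line 1 remove [pdv,nuaqm] add [kzuk] -> 7 lines: ini jycjn kzuk dvs hbz iaplh wgs
Hunk 5: at line 3 remove [hbz] add [evlec] -> 7 lines: ini jycjn kzuk dvs evlec iaplh wgs
Hunk 6: at line 2 remove [kzuk,dvs] add [gqvw] -> 6 lines: ini jycjn gqvw evlec iaplh wgs
Hunk 7: at line 2 remove [gqvw] add [nus,wnkqe,yah] -> 8 lines: ini jycjn nus wnkqe yah evlec iaplh wgs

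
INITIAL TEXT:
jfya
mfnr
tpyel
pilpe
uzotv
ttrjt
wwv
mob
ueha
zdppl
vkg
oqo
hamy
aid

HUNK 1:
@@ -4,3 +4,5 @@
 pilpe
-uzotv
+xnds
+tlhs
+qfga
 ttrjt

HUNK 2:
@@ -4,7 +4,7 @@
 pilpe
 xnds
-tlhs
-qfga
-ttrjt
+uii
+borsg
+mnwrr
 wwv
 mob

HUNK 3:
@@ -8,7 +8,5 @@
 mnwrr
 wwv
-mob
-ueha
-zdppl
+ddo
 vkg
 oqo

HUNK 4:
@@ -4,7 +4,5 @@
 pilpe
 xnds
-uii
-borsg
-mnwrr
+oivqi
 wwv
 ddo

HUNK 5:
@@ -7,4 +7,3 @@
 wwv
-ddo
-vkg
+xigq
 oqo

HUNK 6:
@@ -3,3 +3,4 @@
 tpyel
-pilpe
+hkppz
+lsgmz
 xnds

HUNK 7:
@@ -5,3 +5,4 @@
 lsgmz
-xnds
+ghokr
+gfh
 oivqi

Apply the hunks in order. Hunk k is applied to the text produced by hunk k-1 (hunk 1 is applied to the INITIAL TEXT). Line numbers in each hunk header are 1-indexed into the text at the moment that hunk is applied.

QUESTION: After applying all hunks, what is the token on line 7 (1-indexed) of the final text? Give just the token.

Answer: gfh

Derivation:
Hunk 1: at line 4 remove [uzotv] add [xnds,tlhs,qfga] -> 16 lines: jfya mfnr tpyel pilpe xnds tlhs qfga ttrjt wwv mob ueha zdppl vkg oqo hamy aid
Hunk 2: at line 4 remove [tlhs,qfga,ttrjt] add [uii,borsg,mnwrr] -> 16 lines: jfya mfnr tpyel pilpe xnds uii borsg mnwrr wwv mob ueha zdppl vkg oqo hamy aid
Hunk 3: at line 8 remove [mob,ueha,zdppl] add [ddo] -> 14 lines: jfya mfnr tpyel pilpe xnds uii borsg mnwrr wwv ddo vkg oqo hamy aid
Hunk 4: at line 4 remove [uii,borsg,mnwrr] add [oivqi] -> 12 lines: jfya mfnr tpyel pilpe xnds oivqi wwv ddo vkg oqo hamy aid
Hunk 5: at line 7 remove [ddo,vkg] add [xigq] -> 11 lines: jfya mfnr tpyel pilpe xnds oivqi wwv xigq oqo hamy aid
Hunk 6: at line 3 remove [pilpe] add [hkppz,lsgmz] -> 12 lines: jfya mfnr tpyel hkppz lsgmz xnds oivqi wwv xigq oqo hamy aid
Hunk 7: at line 5 remove [xnds] add [ghokr,gfh] -> 13 lines: jfya mfnr tpyel hkppz lsgmz ghokr gfh oivqi wwv xigq oqo hamy aid
Final line 7: gfh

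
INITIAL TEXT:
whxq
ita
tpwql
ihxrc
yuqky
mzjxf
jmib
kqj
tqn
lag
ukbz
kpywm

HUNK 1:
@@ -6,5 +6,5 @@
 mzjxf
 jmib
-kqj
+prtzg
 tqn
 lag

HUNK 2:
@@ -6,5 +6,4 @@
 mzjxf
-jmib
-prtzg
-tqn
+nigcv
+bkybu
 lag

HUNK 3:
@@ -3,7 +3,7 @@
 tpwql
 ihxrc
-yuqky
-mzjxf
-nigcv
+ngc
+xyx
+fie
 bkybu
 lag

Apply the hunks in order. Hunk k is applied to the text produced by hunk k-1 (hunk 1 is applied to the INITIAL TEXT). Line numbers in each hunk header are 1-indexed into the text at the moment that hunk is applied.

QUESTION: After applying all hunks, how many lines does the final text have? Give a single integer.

Answer: 11

Derivation:
Hunk 1: at line 6 remove [kqj] add [prtzg] -> 12 lines: whxq ita tpwql ihxrc yuqky mzjxf jmib prtzg tqn lag ukbz kpywm
Hunk 2: at line 6 remove [jmib,prtzg,tqn] add [nigcv,bkybu] -> 11 lines: whxq ita tpwql ihxrc yuqky mzjxf nigcv bkybu lag ukbz kpywm
Hunk 3: at line 3 remove [yuqky,mzjxf,nigcv] add [ngc,xyx,fie] -> 11 lines: whxq ita tpwql ihxrc ngc xyx fie bkybu lag ukbz kpywm
Final line count: 11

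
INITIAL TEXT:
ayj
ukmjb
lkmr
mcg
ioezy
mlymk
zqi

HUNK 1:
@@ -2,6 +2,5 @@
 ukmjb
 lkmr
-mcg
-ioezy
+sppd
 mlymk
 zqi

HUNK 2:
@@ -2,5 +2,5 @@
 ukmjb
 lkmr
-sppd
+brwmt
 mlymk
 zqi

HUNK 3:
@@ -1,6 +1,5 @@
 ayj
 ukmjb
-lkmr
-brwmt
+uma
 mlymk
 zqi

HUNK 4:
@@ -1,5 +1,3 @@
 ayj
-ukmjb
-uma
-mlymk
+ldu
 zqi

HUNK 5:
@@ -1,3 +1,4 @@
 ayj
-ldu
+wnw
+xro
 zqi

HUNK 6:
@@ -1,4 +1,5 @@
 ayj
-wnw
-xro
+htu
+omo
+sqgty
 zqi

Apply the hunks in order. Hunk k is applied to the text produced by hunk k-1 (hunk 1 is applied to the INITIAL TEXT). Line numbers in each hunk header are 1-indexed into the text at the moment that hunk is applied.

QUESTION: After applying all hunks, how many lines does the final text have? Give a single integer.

Answer: 5

Derivation:
Hunk 1: at line 2 remove [mcg,ioezy] add [sppd] -> 6 lines: ayj ukmjb lkmr sppd mlymk zqi
Hunk 2: at line 2 remove [sppd] add [brwmt] -> 6 lines: ayj ukmjb lkmr brwmt mlymk zqi
Hunk 3: at line 1 remove [lkmr,brwmt] add [uma] -> 5 lines: ayj ukmjb uma mlymk zqi
Hunk 4: at line 1 remove [ukmjb,uma,mlymk] add [ldu] -> 3 lines: ayj ldu zqi
Hunk 5: at line 1 remove [ldu] add [wnw,xro] -> 4 lines: ayj wnw xro zqi
Hunk 6: at line 1 remove [wnw,xro] add [htu,omo,sqgty] -> 5 lines: ayj htu omo sqgty zqi
Final line count: 5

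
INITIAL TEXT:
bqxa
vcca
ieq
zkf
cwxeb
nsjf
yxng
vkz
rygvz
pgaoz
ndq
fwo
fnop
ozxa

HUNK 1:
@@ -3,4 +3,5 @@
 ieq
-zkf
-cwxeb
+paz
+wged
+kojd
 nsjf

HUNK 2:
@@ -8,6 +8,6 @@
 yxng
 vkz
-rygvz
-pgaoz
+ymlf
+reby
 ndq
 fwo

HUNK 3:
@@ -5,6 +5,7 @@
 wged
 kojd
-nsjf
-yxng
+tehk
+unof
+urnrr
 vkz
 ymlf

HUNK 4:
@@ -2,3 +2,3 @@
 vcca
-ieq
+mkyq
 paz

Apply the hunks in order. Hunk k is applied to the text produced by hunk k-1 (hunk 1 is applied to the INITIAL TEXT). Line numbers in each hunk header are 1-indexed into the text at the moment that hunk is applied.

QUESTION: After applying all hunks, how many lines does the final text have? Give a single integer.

Answer: 16

Derivation:
Hunk 1: at line 3 remove [zkf,cwxeb] add [paz,wged,kojd] -> 15 lines: bqxa vcca ieq paz wged kojd nsjf yxng vkz rygvz pgaoz ndq fwo fnop ozxa
Hunk 2: at line 8 remove [rygvz,pgaoz] add [ymlf,reby] -> 15 lines: bqxa vcca ieq paz wged kojd nsjf yxng vkz ymlf reby ndq fwo fnop ozxa
Hunk 3: at line 5 remove [nsjf,yxng] add [tehk,unof,urnrr] -> 16 lines: bqxa vcca ieq paz wged kojd tehk unof urnrr vkz ymlf reby ndq fwo fnop ozxa
Hunk 4: at line 2 remove [ieq] add [mkyq] -> 16 lines: bqxa vcca mkyq paz wged kojd tehk unof urnrr vkz ymlf reby ndq fwo fnop ozxa
Final line count: 16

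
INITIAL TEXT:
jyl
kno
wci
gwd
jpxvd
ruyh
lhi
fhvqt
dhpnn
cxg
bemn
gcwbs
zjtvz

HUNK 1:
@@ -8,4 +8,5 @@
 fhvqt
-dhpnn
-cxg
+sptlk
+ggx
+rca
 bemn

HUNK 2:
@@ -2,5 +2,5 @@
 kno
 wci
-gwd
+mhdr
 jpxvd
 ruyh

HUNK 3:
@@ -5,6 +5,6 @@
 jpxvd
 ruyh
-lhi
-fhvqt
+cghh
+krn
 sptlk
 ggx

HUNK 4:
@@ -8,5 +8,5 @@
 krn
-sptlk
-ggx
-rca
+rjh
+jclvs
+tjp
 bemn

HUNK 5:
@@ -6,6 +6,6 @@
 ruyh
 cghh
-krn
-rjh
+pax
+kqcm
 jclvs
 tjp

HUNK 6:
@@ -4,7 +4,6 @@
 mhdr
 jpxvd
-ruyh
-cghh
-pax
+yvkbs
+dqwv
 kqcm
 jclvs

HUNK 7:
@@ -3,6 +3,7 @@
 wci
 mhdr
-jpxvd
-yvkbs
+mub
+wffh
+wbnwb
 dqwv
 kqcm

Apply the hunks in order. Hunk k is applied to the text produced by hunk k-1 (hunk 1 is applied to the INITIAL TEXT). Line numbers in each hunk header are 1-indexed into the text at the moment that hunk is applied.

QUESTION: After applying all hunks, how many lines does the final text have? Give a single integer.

Hunk 1: at line 8 remove [dhpnn,cxg] add [sptlk,ggx,rca] -> 14 lines: jyl kno wci gwd jpxvd ruyh lhi fhvqt sptlk ggx rca bemn gcwbs zjtvz
Hunk 2: at line 2 remove [gwd] add [mhdr] -> 14 lines: jyl kno wci mhdr jpxvd ruyh lhi fhvqt sptlk ggx rca bemn gcwbs zjtvz
Hunk 3: at line 5 remove [lhi,fhvqt] add [cghh,krn] -> 14 lines: jyl kno wci mhdr jpxvd ruyh cghh krn sptlk ggx rca bemn gcwbs zjtvz
Hunk 4: at line 8 remove [sptlk,ggx,rca] add [rjh,jclvs,tjp] -> 14 lines: jyl kno wci mhdr jpxvd ruyh cghh krn rjh jclvs tjp bemn gcwbs zjtvz
Hunk 5: at line 6 remove [krn,rjh] add [pax,kqcm] -> 14 lines: jyl kno wci mhdr jpxvd ruyh cghh pax kqcm jclvs tjp bemn gcwbs zjtvz
Hunk 6: at line 4 remove [ruyh,cghh,pax] add [yvkbs,dqwv] -> 13 lines: jyl kno wci mhdr jpxvd yvkbs dqwv kqcm jclvs tjp bemn gcwbs zjtvz
Hunk 7: at line 3 remove [jpxvd,yvkbs] add [mub,wffh,wbnwb] -> 14 lines: jyl kno wci mhdr mub wffh wbnwb dqwv kqcm jclvs tjp bemn gcwbs zjtvz
Final line count: 14

Answer: 14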